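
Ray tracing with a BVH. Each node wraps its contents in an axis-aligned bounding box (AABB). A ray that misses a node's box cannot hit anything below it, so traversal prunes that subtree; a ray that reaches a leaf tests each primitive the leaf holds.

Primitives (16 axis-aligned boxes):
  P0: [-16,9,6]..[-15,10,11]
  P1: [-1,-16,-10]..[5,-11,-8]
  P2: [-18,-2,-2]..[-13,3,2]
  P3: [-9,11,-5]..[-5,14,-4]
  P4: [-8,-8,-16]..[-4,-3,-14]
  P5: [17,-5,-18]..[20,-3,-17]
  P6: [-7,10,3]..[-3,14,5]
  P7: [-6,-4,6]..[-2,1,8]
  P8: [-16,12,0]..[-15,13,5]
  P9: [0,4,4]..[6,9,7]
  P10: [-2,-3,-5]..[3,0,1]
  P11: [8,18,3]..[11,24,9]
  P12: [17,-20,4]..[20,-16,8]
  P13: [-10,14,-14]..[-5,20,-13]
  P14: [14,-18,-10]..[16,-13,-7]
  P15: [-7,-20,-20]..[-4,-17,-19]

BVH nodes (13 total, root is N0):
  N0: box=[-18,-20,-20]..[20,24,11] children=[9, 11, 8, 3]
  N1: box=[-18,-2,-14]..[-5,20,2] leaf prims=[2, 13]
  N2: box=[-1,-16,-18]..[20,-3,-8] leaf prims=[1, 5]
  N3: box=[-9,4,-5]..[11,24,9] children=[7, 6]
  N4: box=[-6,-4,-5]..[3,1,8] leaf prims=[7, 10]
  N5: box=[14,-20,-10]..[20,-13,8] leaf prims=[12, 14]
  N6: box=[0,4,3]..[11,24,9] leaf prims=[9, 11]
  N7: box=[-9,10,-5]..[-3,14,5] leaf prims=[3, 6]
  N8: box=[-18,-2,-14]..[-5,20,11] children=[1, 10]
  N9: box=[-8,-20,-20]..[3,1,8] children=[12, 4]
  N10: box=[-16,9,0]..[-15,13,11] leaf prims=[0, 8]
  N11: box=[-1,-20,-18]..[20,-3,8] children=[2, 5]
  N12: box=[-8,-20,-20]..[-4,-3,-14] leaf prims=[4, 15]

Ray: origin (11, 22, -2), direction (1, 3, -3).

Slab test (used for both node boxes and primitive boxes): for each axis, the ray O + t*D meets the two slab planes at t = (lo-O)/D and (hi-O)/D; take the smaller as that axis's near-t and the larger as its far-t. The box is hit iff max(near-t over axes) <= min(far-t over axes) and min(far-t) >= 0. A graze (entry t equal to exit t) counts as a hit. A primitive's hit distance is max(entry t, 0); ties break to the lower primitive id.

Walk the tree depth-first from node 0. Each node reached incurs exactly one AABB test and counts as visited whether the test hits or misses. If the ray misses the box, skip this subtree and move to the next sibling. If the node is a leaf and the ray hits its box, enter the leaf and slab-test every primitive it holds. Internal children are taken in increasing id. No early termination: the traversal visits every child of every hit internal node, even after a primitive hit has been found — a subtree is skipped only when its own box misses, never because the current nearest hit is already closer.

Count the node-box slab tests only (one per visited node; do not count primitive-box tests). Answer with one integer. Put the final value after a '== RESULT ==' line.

Trace the traversal:
N0 x:[-29,9] y:[-14,2/3] z:[-13/3,6] -> hit [-13/3,2/3], descend [3, 8, 9, 11]
  N3 x:[-20,0] y:[-6,2/3] z:[-11/3,1] -> hit [-11/3,0], descend [6, 7]
    N6 x:[-11,0] y:[-6,2/3] z:[-11/3,-5/3] -> miss, prune
    N7 x:[-20,-14] y:[-4,-8/3] z:[-7/3,1] -> miss, prune
  N8 x:[-29,-16] y:[-8,-2/3] z:[-13/3,4] -> miss, prune
  N9 x:[-19,-8] y:[-14,-7] z:[-10/3,6] -> miss, prune
  N11 x:[-12,9] y:[-14,-25/3] z:[-10/3,16/3] -> miss, prune

Summary -> nodes [0, 3, 6, 7, 8, 9, 11]; box-tests=7; leaf-entries=0; first=miss

== RESULT ==
7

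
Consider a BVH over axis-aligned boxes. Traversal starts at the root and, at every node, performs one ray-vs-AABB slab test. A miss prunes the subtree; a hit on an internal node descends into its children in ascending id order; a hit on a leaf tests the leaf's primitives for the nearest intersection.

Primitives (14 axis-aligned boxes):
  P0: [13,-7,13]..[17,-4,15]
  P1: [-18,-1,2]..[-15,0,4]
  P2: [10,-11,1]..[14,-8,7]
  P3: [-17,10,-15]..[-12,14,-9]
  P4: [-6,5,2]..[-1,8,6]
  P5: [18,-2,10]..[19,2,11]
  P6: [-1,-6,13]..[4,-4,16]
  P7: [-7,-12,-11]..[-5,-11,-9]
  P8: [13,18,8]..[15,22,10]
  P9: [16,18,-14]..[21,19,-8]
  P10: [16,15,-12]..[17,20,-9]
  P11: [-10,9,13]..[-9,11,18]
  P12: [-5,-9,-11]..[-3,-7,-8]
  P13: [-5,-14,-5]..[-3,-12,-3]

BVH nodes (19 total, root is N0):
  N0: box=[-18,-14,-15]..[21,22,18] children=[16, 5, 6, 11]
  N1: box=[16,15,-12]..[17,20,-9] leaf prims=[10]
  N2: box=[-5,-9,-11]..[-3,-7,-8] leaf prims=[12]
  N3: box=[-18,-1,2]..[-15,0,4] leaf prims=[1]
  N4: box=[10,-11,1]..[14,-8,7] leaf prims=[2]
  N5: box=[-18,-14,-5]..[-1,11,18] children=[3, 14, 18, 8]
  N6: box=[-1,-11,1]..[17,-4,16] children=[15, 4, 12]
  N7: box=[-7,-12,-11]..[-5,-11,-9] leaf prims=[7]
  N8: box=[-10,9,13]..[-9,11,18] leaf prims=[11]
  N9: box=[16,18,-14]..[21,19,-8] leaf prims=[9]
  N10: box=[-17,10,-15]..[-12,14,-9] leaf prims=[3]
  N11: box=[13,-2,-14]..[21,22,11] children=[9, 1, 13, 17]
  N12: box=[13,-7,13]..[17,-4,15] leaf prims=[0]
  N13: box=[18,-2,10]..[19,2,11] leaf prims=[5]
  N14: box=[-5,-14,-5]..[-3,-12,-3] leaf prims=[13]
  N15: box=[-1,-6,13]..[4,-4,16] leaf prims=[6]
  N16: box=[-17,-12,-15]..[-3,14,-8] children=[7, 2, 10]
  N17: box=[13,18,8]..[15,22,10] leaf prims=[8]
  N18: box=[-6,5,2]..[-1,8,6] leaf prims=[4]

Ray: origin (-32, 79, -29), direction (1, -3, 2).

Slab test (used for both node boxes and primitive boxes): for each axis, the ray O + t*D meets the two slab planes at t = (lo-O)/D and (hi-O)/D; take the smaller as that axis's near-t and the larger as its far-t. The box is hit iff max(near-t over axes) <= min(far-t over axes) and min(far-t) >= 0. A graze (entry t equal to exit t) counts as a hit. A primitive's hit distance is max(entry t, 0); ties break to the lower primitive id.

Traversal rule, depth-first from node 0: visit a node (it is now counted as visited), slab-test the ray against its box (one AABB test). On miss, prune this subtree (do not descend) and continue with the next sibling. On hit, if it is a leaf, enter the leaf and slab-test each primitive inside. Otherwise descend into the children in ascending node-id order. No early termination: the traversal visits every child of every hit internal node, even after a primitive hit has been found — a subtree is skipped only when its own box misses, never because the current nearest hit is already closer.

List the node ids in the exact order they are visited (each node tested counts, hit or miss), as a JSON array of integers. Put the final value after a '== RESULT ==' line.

Traverse from the root:
N0 x:[14,53] y:[19,31] z:[7,47/2] -> hit [19,47/2], descend [5, 6, 11, 16]
  N5 x:[14,31] y:[68/3,31] z:[12,47/2] -> hit [68/3,47/2], descend [3, 8, 14, 18]
    N3 x:[14,17] y:[79/3,80/3] z:[31/2,33/2] -> miss, prune
    N8 x:[22,23] y:[68/3,70/3] z:[21,47/2] -> hit [68/3,23] leaf, test {P11@t=68/3}
    N14 x:[27,29] y:[91/3,31] z:[12,13] -> miss, prune
    N18 x:[26,31] y:[71/3,74/3] z:[31/2,35/2] -> miss, prune
  N6 x:[31,49] y:[83/3,30] z:[15,45/2] -> miss, prune
  N11 x:[45,53] y:[19,27] z:[15/2,20] -> miss, prune
  N16 x:[15,29] y:[65/3,91/3] z:[7,21/2] -> miss, prune

Visited [0, 5, 3, 8, 14, 18, 6, 11, 16]. Tests: 9 box, 1 leaf. Nearest: P11.

== RESULT ==
[0, 5, 3, 8, 14, 18, 6, 11, 16]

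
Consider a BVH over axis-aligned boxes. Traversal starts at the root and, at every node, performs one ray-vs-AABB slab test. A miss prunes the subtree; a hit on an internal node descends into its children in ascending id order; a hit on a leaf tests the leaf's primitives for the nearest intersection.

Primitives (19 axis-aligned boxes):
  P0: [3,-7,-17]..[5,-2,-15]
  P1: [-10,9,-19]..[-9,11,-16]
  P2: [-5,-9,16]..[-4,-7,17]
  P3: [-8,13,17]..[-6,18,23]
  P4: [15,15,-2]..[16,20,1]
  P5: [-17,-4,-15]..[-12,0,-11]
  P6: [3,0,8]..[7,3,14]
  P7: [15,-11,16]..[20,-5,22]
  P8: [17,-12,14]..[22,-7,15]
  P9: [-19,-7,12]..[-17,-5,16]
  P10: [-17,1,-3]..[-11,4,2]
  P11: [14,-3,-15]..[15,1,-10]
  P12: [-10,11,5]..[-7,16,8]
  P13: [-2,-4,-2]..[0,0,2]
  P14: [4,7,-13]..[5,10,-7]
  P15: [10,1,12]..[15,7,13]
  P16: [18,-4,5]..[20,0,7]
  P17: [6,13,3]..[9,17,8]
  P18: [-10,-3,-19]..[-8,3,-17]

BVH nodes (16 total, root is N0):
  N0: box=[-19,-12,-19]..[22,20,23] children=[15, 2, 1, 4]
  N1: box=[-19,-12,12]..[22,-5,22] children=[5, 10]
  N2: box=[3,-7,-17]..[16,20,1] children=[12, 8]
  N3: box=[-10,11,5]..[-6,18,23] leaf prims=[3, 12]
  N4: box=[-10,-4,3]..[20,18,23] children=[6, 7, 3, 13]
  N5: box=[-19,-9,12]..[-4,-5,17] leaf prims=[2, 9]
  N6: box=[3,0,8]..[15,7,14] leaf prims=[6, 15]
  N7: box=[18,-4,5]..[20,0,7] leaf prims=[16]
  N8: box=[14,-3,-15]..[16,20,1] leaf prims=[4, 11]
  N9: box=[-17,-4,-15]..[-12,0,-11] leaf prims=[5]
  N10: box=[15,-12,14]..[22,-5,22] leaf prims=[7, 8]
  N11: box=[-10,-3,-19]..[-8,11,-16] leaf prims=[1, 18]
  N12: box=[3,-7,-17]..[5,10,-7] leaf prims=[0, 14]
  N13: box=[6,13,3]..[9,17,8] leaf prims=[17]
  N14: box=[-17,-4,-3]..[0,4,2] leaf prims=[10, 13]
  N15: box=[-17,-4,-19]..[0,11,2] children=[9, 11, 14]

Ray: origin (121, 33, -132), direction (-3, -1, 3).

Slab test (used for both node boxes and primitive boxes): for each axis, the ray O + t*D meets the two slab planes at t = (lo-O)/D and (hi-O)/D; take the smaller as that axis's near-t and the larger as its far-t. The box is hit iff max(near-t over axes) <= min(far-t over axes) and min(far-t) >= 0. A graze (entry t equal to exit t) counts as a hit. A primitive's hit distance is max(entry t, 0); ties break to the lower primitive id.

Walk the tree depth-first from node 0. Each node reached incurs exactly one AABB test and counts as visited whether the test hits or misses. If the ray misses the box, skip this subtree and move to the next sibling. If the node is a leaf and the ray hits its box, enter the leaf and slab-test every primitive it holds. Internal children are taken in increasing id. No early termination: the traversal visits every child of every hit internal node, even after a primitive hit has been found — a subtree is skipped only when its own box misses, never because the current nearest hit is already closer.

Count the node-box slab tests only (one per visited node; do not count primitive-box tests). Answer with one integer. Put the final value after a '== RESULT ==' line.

Traverse from the root:
N0 x:[33,140/3] y:[13,45] z:[113/3,155/3] -> hit [113/3,45], descend [1, 2, 4, 15]
  N1 x:[33,140/3] y:[38,45] z:[48,154/3] -> miss, prune
  N2 x:[35,118/3] y:[13,40] z:[115/3,133/3] -> hit [115/3,118/3], descend [8, 12]
    N8 x:[35,107/3] y:[13,36] z:[39,133/3] -> miss, prune
    N12 x:[116/3,118/3] y:[23,40] z:[115/3,125/3] -> hit [116/3,118/3] leaf, test {P0@t=116/3, P14(miss)}
  N4 x:[101/3,131/3] y:[15,37] z:[45,155/3] -> miss, prune
  N15 x:[121/3,46] y:[22,37] z:[113/3,134/3] -> miss, prune

Visited [0, 1, 2, 8, 12, 4, 15]. Tests: 7 box, 1 leaf. Nearest: P0.

== RESULT ==
7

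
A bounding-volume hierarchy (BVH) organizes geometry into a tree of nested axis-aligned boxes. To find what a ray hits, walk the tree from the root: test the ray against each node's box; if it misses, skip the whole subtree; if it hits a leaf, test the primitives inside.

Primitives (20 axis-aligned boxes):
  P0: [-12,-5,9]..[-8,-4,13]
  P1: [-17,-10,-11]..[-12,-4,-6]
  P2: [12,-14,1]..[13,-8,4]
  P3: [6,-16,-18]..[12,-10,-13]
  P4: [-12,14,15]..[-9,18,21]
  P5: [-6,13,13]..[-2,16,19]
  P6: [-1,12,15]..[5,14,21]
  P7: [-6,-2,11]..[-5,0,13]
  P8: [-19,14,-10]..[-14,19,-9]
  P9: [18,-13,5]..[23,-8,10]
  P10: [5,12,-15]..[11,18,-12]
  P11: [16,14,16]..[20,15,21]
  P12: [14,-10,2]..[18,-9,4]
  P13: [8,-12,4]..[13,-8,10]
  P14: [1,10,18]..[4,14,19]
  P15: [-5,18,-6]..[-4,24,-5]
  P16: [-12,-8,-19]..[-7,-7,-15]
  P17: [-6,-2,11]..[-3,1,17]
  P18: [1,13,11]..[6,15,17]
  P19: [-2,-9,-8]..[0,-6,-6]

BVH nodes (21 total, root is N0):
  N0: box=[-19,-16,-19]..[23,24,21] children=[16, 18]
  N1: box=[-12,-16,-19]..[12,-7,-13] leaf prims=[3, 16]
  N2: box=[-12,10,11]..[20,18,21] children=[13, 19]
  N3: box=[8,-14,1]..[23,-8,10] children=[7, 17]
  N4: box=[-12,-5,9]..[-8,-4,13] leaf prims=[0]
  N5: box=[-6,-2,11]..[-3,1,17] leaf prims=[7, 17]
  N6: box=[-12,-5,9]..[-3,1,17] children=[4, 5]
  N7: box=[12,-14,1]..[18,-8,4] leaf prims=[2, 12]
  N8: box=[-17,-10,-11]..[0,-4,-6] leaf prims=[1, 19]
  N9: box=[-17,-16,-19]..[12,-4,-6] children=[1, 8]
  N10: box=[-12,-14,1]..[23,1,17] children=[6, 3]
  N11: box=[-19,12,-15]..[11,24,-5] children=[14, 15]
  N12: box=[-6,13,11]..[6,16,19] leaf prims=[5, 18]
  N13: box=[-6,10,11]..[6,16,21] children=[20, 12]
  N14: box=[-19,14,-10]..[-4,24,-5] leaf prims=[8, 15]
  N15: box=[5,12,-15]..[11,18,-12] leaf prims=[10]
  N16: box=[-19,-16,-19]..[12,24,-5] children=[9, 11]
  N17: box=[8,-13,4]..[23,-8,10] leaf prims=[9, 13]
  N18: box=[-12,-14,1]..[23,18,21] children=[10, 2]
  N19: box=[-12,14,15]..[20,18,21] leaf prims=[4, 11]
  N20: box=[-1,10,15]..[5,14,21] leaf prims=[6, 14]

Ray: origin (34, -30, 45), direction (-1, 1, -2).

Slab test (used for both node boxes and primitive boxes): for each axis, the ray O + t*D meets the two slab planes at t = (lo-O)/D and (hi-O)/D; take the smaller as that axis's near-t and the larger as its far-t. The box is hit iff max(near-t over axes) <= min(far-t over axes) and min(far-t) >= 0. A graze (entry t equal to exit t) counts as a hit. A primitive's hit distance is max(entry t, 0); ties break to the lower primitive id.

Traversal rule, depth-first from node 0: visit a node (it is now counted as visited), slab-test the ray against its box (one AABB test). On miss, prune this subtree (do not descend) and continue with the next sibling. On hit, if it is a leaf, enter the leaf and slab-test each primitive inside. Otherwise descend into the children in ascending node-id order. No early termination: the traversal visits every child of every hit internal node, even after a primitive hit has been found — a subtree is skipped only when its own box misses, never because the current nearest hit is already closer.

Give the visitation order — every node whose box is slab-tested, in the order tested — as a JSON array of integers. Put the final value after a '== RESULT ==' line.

Trace the traversal:
N0 x:[11,53] y:[14,54] z:[12,32] -> hit [14,32], descend [16, 18]
  N16 x:[22,53] y:[14,54] z:[25,32] -> hit [25,32], descend [9, 11]
    N9 x:[22,51] y:[14,26] z:[51/2,32] -> hit [51/2,26], descend [1, 8]
      N1 x:[22,46] y:[14,23] z:[29,32] -> miss, prune
      N8 x:[34,51] y:[20,26] z:[51/2,28] -> miss, prune
    N11 x:[23,53] y:[42,54] z:[25,30] -> miss, prune
  N18 x:[11,46] y:[16,48] z:[12,22] -> hit [16,22], descend [2, 10]
    N2 x:[14,46] y:[40,48] z:[12,17] -> miss, prune
    N10 x:[11,46] y:[16,31] z:[14,22] -> hit [16,22], descend [3, 6]
      N3 x:[11,26] y:[16,22] z:[35/2,22] -> hit [35/2,22], descend [7, 17]
        N7 x:[16,22] y:[16,22] z:[41/2,22] -> hit [41/2,22] leaf, test {P2@t=21, P12(miss)}
        N17 x:[11,26] y:[17,22] z:[35/2,41/2] -> hit [35/2,41/2] leaf, test {P9(miss), P13(miss)}
      N6 x:[37,46] y:[25,31] z:[14,18] -> miss, prune

order=[0, 16, 9, 1, 8, 11, 18, 2, 10, 3, 7, 17, 6]  |boxes|=13  |leaves|=2  hit=P2

== RESULT ==
[0, 16, 9, 1, 8, 11, 18, 2, 10, 3, 7, 17, 6]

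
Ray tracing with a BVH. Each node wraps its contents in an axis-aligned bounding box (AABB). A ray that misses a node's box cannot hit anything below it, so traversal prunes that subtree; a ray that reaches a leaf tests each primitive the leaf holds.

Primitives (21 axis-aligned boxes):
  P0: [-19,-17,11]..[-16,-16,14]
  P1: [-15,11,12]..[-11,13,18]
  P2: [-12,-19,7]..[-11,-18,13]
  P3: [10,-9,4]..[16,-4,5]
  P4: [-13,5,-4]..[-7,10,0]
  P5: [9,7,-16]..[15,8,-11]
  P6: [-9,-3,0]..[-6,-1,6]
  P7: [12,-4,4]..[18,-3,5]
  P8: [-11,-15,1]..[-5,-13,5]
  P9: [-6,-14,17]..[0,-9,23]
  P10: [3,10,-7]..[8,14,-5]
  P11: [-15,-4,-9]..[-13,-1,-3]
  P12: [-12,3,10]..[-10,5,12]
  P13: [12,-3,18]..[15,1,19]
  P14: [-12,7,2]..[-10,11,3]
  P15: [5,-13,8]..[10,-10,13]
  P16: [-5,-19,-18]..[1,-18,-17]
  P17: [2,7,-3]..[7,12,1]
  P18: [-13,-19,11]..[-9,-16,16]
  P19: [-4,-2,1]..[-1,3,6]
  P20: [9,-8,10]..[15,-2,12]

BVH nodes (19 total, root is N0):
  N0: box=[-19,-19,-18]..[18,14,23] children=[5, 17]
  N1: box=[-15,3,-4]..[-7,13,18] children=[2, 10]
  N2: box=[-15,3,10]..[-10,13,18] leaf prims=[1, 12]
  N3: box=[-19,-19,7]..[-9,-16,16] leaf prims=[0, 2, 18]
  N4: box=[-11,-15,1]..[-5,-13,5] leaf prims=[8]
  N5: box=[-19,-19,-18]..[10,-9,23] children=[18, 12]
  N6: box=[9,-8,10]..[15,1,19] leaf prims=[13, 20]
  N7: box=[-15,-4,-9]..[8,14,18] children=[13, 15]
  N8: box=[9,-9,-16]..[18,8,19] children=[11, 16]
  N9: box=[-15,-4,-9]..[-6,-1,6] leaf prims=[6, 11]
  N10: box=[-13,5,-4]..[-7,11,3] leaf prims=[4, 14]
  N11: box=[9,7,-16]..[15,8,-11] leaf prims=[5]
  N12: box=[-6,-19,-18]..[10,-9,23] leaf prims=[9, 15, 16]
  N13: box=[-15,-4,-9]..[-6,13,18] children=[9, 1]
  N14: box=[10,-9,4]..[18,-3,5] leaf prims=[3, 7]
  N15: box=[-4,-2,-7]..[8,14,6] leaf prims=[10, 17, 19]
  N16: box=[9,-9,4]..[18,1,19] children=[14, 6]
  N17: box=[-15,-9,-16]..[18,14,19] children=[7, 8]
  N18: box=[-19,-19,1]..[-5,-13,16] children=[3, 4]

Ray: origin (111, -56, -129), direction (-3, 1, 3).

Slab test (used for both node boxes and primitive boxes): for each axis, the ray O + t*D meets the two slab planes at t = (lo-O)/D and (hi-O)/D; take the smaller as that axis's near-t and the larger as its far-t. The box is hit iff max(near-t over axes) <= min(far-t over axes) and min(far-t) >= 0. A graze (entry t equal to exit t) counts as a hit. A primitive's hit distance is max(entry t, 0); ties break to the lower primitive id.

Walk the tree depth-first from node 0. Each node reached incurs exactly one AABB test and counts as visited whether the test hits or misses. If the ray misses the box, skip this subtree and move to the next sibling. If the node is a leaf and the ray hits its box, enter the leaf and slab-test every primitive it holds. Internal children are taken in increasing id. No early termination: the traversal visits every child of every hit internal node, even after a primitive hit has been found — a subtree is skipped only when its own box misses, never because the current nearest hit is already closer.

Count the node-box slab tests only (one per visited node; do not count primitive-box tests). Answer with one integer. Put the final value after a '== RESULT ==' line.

Walk:
N0 x:[31,130/3] y:[37,70] z:[37,152/3] -> hit [37,130/3], descend [5, 17]
  N5 x:[101/3,130/3] y:[37,47] z:[37,152/3] -> hit [37,130/3], descend [12, 18]
    N12 x:[101/3,39] y:[37,47] z:[37,152/3] -> hit [37,39] leaf, test {P9(miss), P15(miss), P16@t=37}
    N18 x:[116/3,130/3] y:[37,43] z:[130/3,145/3] -> miss, prune
  N17 x:[31,42] y:[47,70] z:[113/3,148/3] -> miss, prune

Summary -> nodes [0, 5, 12, 18, 17]; box-tests=5; leaf-entries=1; first=P16

== RESULT ==
5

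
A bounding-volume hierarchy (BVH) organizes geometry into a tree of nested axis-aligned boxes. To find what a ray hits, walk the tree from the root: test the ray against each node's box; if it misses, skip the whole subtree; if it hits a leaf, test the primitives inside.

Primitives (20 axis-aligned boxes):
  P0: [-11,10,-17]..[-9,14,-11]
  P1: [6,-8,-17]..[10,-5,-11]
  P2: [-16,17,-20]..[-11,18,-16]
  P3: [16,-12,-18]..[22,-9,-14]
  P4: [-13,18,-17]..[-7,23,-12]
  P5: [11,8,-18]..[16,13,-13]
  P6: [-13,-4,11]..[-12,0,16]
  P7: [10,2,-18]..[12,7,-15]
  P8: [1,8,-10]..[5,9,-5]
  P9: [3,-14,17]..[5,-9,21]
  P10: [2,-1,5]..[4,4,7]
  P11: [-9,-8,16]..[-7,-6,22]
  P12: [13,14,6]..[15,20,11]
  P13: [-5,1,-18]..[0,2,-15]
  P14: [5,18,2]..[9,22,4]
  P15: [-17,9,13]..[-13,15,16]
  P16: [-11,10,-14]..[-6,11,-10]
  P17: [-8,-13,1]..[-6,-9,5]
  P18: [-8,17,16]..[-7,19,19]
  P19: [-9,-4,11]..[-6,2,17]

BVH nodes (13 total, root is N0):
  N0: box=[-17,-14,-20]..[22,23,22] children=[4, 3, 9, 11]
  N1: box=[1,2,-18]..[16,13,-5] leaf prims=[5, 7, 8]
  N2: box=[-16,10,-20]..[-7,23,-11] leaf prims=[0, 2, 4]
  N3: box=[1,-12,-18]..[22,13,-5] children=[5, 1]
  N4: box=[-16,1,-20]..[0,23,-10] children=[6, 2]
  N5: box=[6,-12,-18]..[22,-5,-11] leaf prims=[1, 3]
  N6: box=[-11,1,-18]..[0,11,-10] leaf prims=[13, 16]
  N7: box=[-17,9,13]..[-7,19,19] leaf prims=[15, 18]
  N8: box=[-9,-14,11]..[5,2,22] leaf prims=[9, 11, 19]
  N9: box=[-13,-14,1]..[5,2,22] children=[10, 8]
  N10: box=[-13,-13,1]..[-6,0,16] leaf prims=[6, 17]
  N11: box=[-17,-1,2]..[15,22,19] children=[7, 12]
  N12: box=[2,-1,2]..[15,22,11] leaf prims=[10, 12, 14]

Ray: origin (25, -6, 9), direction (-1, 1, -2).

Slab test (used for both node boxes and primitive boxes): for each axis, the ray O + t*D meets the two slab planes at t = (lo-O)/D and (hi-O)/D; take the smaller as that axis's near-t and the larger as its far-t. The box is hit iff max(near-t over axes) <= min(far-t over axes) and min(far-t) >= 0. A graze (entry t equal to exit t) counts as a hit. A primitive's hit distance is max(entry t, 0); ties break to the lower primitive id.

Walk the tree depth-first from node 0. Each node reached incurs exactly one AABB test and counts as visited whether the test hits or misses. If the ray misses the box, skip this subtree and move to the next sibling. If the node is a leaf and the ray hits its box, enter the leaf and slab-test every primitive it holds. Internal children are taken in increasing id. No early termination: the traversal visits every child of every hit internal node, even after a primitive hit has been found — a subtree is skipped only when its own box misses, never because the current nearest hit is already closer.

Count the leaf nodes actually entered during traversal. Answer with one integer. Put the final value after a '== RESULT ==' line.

Walk:
N0 x:[3,42] y:[-8,29] z:[-13/2,29/2] -> hit [3,29/2], descend [3, 4, 9, 11]
  N3 x:[3,24] y:[-6,19] z:[7,27/2] -> hit [7,27/2], descend [1, 5]
    N1 x:[9,24] y:[8,19] z:[7,27/2] -> hit [9,27/2] leaf, test {P5(miss), P7@t=13, P8(miss)}
    N5 x:[3,19] y:[-6,1] z:[10,27/2] -> miss, prune
  N4 x:[25,41] y:[7,29] z:[19/2,29/2] -> miss, prune
  N9 x:[20,38] y:[-8,8] z:[-13/2,4] -> miss, prune
  N11 x:[10,42] y:[5,28] z:[-5,7/2] -> miss, prune

Visited [0, 3, 1, 5, 4, 9, 11]. Tests: 7 box, 1 leaf. Nearest: P7.

== RESULT ==
1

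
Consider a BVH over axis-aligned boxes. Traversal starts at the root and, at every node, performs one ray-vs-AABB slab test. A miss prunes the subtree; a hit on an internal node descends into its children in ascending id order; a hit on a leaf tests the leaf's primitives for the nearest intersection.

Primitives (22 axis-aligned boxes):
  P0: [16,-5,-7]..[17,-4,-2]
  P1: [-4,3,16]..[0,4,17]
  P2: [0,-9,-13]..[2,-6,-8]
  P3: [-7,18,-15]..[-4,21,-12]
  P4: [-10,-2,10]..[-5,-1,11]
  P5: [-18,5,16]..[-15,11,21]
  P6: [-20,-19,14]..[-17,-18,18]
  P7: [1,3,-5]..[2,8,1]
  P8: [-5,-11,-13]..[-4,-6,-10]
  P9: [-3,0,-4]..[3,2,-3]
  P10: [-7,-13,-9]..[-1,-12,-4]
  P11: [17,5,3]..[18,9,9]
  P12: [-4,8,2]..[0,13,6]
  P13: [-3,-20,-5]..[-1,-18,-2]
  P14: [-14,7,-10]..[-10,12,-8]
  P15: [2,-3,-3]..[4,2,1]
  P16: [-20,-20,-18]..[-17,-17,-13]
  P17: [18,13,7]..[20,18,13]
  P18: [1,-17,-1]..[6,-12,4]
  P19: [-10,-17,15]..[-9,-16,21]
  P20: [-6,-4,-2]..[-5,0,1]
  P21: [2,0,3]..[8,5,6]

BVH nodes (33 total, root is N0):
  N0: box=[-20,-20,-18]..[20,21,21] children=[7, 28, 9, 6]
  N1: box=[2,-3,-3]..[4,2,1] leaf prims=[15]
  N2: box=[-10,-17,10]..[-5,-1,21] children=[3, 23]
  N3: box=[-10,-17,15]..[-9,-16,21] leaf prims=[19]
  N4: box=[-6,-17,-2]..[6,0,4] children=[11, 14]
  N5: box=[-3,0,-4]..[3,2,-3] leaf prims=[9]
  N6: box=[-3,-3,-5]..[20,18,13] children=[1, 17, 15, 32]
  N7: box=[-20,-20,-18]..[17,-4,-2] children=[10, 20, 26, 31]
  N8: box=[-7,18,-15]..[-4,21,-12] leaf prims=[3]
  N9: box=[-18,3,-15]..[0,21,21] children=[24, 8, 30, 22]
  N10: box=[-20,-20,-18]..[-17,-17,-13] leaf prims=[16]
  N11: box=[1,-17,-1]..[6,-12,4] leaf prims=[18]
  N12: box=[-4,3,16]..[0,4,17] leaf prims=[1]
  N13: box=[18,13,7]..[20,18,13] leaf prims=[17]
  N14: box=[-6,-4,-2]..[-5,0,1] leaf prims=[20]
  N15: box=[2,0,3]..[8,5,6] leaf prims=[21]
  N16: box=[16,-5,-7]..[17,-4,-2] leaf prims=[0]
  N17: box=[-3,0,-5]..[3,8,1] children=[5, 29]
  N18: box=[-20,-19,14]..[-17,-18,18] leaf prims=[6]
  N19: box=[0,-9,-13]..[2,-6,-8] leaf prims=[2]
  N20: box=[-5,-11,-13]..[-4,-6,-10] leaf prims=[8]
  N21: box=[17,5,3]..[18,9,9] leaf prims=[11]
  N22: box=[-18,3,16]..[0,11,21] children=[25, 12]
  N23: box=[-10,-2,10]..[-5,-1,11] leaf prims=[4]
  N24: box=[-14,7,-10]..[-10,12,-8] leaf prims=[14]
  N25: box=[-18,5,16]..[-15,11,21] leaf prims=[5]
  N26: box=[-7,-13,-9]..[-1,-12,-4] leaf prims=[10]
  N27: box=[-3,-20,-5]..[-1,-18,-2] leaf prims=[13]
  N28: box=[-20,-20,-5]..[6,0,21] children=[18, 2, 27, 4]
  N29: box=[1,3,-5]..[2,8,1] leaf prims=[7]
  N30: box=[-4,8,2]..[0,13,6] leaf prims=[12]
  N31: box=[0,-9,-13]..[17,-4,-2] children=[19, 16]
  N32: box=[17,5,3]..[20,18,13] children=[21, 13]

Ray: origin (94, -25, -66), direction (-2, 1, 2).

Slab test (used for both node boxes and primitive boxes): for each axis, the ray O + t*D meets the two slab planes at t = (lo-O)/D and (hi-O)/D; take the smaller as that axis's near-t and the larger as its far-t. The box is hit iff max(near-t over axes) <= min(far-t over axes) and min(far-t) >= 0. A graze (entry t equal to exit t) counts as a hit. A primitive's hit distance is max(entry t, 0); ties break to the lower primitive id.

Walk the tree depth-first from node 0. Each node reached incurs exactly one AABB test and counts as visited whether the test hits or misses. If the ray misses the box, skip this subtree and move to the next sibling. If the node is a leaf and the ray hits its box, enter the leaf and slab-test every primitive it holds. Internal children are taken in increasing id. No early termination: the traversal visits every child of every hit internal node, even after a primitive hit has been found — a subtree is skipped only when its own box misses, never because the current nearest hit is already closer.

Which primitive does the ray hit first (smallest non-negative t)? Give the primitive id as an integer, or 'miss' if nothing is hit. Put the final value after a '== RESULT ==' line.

Trace the traversal:
N0 x:[37,57] y:[5,46] z:[24,87/2] -> hit [37,87/2], descend [6, 7, 9, 28]
  N6 x:[37,97/2] y:[22,43] z:[61/2,79/2] -> hit [37,79/2], descend [1, 15, 17, 32]
    N1 x:[45,46] y:[22,27] z:[63/2,67/2] -> miss, prune
    N15 x:[43,46] y:[25,30] z:[69/2,36] -> miss, prune
    N17 x:[91/2,97/2] y:[25,33] z:[61/2,67/2] -> miss, prune
    N32 x:[37,77/2] y:[30,43] z:[69/2,79/2] -> hit [37,77/2], descend [13, 21]
      N13 x:[37,38] y:[38,43] z:[73/2,79/2] -> hit [38,38] leaf, test {P17@t=38}
      N21 x:[38,77/2] y:[30,34] z:[69/2,75/2] -> miss, prune
  N7 x:[77/2,57] y:[5,21] z:[24,32] -> miss, prune
  N9 x:[47,56] y:[28,46] z:[51/2,87/2] -> miss, prune
  N28 x:[44,57] y:[5,25] z:[61/2,87/2] -> miss, prune

11 AABB tests over nodes [0, 6, 1, 15, 17, 32, 13, 21, 7, 9, 28]; 1 leaf entered; closest P17.

== RESULT ==
17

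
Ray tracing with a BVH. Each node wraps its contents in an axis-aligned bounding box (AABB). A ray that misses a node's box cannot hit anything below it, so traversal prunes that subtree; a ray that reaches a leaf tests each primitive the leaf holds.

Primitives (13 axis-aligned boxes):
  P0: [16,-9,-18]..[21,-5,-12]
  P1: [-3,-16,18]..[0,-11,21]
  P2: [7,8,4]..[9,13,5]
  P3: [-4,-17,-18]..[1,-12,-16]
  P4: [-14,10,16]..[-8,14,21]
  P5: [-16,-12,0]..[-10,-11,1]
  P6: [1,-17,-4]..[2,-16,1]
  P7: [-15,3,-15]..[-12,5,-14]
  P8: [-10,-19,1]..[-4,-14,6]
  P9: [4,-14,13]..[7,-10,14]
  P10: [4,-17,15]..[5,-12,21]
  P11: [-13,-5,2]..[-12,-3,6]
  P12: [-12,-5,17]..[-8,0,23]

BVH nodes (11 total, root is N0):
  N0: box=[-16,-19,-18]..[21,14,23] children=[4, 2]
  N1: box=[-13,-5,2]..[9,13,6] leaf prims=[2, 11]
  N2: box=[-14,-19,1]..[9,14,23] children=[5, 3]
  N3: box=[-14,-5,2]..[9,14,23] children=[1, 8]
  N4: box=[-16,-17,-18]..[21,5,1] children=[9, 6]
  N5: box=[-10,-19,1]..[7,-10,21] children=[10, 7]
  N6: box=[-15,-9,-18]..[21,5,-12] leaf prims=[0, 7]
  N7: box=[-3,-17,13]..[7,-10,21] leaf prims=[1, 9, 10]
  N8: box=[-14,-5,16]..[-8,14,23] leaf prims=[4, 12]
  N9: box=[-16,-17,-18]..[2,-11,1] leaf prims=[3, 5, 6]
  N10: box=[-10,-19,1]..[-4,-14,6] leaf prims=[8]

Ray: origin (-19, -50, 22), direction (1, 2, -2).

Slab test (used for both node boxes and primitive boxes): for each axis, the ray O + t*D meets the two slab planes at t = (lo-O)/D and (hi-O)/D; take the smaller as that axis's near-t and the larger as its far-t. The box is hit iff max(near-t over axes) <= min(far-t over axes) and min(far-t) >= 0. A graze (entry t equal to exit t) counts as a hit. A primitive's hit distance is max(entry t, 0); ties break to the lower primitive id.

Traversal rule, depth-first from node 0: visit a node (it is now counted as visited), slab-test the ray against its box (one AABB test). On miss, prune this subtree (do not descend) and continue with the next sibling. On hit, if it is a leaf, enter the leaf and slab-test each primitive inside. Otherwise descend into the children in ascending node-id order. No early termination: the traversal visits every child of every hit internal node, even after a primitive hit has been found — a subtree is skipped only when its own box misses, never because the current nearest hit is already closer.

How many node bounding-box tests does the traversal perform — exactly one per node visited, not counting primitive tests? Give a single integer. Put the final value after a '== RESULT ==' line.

Trace the traversal:
N0 x:[3,40] y:[31/2,32] z:[-1/2,20] -> hit [31/2,20], descend [2, 4]
  N2 x:[5,28] y:[31/2,32] z:[-1/2,21/2] -> miss, prune
  N4 x:[3,40] y:[33/2,55/2] z:[21/2,20] -> hit [33/2,20], descend [6, 9]
    N6 x:[4,40] y:[41/2,55/2] z:[17,20] -> miss, prune
    N9 x:[3,21] y:[33/2,39/2] z:[21/2,20] -> hit [33/2,39/2] leaf, test {P3@t=19, P5(miss), P6(miss)}

Summary -> nodes [0, 2, 4, 6, 9]; box-tests=5; leaf-entries=1; first=P3

== RESULT ==
5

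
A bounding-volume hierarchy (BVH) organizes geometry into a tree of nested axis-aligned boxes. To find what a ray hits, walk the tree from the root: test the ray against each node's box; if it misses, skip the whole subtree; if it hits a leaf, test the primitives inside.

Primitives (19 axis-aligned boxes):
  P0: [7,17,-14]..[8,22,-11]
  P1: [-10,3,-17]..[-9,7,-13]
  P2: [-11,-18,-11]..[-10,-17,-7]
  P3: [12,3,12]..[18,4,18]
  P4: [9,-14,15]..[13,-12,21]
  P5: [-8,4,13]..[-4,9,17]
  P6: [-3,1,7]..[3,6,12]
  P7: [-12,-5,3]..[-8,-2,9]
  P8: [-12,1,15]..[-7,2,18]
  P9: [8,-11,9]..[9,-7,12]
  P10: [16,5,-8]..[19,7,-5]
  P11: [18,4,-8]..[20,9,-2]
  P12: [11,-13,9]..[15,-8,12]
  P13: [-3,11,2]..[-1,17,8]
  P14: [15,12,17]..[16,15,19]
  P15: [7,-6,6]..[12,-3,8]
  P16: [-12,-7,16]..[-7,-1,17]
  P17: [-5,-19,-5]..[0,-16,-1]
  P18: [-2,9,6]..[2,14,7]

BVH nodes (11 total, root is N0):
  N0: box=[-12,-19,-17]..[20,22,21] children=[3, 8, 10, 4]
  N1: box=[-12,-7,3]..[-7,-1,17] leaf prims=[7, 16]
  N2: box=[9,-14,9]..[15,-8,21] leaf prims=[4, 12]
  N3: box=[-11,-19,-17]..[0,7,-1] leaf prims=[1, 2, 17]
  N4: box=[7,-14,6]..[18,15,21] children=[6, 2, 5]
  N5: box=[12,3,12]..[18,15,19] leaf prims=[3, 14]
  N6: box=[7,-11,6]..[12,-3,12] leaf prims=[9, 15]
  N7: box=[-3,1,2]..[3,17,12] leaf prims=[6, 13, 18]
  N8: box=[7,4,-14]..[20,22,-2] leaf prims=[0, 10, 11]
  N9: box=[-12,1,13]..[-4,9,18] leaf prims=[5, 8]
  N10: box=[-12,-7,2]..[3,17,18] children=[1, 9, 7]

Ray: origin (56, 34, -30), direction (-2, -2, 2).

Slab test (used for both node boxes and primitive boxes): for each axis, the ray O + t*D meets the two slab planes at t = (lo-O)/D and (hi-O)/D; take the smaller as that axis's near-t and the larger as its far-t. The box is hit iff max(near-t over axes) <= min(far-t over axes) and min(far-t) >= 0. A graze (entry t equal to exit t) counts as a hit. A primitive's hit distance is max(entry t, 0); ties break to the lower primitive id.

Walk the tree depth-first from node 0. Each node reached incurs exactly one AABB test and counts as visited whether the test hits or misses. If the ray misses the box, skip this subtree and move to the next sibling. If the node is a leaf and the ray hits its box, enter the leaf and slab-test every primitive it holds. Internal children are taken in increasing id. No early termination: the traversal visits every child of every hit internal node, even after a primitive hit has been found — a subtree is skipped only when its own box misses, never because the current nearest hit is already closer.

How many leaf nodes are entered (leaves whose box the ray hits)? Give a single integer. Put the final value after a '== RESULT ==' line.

Walk:
N0 x:[18,34] y:[6,53/2] z:[13/2,51/2] -> hit [18,51/2], descend [3, 4, 8, 10]
  N3 x:[28,67/2] y:[27/2,53/2] z:[13/2,29/2] -> miss, prune
  N4 x:[19,49/2] y:[19/2,24] z:[18,51/2] -> hit [19,24], descend [2, 5, 6]
    N2 x:[41/2,47/2] y:[21,24] z:[39/2,51/2] -> hit [21,47/2] leaf, test {P4@t=23, P12@t=21}
    N5 x:[19,22] y:[19/2,31/2] z:[21,49/2] -> miss, prune
    N6 x:[22,49/2] y:[37/2,45/2] z:[18,21] -> miss, prune
  N8 x:[18,49/2] y:[6,15] z:[8,14] -> miss, prune
  N10 x:[53/2,34] y:[17/2,41/2] z:[16,24] -> miss, prune

order=[0, 3, 4, 2, 5, 6, 8, 10]  |boxes|=8  |leaves|=1  hit=P12

== RESULT ==
1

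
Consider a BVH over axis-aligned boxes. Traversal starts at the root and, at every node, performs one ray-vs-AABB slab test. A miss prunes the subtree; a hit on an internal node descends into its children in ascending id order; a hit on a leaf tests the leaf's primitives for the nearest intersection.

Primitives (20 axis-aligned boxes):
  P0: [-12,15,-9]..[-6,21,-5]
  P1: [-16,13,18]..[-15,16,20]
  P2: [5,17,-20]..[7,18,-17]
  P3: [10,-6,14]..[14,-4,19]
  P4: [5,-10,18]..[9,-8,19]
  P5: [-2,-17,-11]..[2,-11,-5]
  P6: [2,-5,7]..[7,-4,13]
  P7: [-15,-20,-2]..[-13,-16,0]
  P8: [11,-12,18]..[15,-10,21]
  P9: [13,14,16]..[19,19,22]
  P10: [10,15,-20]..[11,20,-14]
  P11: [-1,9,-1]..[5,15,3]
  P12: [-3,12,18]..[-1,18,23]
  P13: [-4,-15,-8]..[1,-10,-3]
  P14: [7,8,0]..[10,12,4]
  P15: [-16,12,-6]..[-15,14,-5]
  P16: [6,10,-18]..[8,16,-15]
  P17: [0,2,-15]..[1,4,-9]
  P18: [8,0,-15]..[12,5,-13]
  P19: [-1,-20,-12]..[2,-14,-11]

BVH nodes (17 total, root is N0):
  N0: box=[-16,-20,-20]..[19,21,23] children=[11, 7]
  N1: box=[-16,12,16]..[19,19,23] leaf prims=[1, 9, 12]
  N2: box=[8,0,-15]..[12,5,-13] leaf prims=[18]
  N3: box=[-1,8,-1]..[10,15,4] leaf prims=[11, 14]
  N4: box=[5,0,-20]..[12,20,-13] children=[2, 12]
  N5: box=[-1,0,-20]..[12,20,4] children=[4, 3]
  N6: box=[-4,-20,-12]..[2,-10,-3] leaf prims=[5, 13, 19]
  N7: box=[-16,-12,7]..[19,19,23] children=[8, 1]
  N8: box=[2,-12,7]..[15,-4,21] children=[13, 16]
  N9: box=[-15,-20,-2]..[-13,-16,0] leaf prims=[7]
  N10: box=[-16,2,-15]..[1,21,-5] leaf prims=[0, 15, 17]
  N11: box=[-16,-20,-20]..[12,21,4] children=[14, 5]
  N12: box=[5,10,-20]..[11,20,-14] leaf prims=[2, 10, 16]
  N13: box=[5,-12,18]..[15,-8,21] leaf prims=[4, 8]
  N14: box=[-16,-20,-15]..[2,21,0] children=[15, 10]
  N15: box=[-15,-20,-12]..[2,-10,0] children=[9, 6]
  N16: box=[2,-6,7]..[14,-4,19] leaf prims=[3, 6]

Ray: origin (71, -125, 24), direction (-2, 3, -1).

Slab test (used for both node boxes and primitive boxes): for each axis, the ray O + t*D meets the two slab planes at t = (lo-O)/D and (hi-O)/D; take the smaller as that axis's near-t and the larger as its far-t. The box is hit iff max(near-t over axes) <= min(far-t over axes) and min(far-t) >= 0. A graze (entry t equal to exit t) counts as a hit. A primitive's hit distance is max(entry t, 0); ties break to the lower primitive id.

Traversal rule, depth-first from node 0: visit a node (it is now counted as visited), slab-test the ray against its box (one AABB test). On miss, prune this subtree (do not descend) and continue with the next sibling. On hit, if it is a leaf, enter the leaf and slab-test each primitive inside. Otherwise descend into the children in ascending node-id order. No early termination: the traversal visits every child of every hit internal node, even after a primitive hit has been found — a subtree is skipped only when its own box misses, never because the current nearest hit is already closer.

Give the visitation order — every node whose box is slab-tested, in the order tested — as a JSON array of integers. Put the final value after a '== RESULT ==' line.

Trace the traversal:
N0 x:[26,87/2] y:[35,146/3] z:[1,44] -> hit [35,87/2], descend [7, 11]
  N7 x:[26,87/2] y:[113/3,48] z:[1,17] -> miss, prune
  N11 x:[59/2,87/2] y:[35,146/3] z:[20,44] -> hit [35,87/2], descend [5, 14]
    N5 x:[59/2,36] y:[125/3,145/3] z:[20,44] -> miss, prune
    N14 x:[69/2,87/2] y:[35,146/3] z:[24,39] -> hit [35,39], descend [10, 15]
      N10 x:[35,87/2] y:[127/3,146/3] z:[29,39] -> miss, prune
      N15 x:[69/2,43] y:[35,115/3] z:[24,36] -> hit [35,36], descend [6, 9]
        N6 x:[69/2,75/2] y:[35,115/3] z:[27,36] -> hit [35,36] leaf, test {P5(miss), P13(miss), P19@t=35}
        N9 x:[42,43] y:[35,109/3] z:[24,26] -> miss, prune

order=[0, 7, 11, 5, 14, 10, 15, 6, 9]  |boxes|=9  |leaves|=1  hit=P19

== RESULT ==
[0, 7, 11, 5, 14, 10, 15, 6, 9]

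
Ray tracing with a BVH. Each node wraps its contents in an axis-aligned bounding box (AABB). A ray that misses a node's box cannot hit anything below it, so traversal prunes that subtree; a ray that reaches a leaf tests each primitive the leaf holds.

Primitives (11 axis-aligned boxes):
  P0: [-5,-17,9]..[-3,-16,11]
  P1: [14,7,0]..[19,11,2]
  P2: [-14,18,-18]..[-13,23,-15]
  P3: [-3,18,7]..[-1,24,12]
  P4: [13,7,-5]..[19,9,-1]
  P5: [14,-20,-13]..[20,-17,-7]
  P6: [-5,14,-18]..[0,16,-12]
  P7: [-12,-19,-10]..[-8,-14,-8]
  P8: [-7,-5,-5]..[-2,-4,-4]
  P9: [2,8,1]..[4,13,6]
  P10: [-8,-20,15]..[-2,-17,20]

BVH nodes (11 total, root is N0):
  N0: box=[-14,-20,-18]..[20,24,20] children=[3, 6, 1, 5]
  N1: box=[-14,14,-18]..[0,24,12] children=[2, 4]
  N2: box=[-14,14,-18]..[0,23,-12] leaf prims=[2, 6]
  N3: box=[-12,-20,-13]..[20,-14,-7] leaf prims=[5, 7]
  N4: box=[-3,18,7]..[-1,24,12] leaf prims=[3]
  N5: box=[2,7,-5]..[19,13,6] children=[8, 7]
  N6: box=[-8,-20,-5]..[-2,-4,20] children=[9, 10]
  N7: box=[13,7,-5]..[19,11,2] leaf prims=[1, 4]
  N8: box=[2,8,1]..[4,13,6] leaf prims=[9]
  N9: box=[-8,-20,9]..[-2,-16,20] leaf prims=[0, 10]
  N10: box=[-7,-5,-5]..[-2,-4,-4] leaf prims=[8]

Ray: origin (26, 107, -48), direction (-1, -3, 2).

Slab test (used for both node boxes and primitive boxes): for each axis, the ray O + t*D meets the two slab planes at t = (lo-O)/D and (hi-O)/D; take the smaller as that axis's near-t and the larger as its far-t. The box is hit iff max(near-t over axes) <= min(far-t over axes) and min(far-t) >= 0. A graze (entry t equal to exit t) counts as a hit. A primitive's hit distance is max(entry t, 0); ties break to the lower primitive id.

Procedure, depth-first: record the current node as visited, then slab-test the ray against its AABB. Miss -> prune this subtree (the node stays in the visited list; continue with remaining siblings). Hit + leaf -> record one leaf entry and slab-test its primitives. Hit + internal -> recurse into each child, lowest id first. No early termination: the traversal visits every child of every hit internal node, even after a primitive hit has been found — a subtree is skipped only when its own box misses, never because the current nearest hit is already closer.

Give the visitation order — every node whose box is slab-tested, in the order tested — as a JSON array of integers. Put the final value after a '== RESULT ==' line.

Traverse from the root:
N0 x:[6,40] y:[83/3,127/3] z:[15,34] -> hit [83/3,34], descend [1, 3, 5, 6]
  N1 x:[26,40] y:[83/3,31] z:[15,30] -> hit [83/3,30], descend [2, 4]
    N2 x:[26,40] y:[28,31] z:[15,18] -> miss, prune
    N4 x:[27,29] y:[83/3,89/3] z:[55/2,30] -> hit [83/3,29] leaf, test {P3@t=83/3}
  N3 x:[6,38] y:[121/3,127/3] z:[35/2,41/2] -> miss, prune
  N5 x:[7,24] y:[94/3,100/3] z:[43/2,27] -> miss, prune
  N6 x:[28,34] y:[37,127/3] z:[43/2,34] -> miss, prune

7 AABB tests over nodes [0, 1, 2, 4, 3, 5, 6]; 1 leaf entered; closest P3.

== RESULT ==
[0, 1, 2, 4, 3, 5, 6]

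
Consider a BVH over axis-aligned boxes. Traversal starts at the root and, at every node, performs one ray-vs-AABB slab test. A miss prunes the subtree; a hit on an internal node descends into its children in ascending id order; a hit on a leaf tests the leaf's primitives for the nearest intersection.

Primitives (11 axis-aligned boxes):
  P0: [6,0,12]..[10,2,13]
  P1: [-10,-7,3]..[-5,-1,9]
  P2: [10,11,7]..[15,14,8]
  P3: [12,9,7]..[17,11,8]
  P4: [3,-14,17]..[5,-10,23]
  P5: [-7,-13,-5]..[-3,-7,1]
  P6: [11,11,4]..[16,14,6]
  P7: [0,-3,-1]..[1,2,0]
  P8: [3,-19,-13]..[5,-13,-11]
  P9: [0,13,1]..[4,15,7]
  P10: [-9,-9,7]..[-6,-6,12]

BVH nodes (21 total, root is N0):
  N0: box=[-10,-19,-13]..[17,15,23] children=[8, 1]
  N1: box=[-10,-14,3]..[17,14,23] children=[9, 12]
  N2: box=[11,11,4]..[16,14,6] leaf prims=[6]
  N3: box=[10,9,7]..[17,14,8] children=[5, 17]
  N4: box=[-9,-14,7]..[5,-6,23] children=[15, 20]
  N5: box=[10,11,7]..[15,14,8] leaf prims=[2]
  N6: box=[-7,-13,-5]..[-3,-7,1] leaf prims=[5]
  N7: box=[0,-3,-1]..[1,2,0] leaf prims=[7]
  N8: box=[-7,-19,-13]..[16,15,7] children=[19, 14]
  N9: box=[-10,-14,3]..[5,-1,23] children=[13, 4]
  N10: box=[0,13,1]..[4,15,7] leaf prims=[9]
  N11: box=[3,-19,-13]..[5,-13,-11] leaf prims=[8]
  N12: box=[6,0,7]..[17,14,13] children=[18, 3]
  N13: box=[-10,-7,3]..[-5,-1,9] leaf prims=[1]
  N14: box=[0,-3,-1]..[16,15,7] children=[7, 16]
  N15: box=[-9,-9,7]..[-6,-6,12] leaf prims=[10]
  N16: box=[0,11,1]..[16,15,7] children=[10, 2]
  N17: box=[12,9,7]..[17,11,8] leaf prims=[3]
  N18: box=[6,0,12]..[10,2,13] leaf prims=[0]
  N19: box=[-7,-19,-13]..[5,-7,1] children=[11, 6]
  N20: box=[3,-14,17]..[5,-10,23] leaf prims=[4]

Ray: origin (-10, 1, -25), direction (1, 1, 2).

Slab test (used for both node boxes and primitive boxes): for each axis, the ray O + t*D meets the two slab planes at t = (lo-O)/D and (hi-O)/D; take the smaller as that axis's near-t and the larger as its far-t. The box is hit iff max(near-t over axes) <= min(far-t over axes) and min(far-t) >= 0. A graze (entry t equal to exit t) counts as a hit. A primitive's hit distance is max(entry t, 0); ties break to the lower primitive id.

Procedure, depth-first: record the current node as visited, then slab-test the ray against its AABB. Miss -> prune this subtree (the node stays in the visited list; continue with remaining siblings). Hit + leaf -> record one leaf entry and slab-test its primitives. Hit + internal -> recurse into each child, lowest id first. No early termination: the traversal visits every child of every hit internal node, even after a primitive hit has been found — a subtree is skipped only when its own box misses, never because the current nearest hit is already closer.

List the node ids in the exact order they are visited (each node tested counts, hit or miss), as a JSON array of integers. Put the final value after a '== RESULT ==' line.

Walk:
N0 x:[0,27] y:[-20,14] z:[6,24] -> hit [6,14], descend [1, 8]
  N1 x:[0,27] y:[-15,13] z:[14,24] -> miss, prune
  N8 x:[3,26] y:[-20,14] z:[6,16] -> hit [6,14], descend [14, 19]
    N14 x:[10,26] y:[-4,14] z:[12,16] -> hit [12,14], descend [7, 16]
      N7 x:[10,11] y:[-4,1] z:[12,25/2] -> miss, prune
      N16 x:[10,26] y:[10,14] z:[13,16] -> hit [13,14], descend [2, 10]
        N2 x:[21,26] y:[10,13] z:[29/2,31/2] -> miss, prune
        N10 x:[10,14] y:[12,14] z:[13,16] -> hit [13,14] leaf, test {P9@t=13}
    N19 x:[3,15] y:[-20,-8] z:[6,13] -> miss, prune

9 AABB tests over nodes [0, 1, 8, 14, 7, 16, 2, 10, 19]; 1 leaf entered; closest P9.

== RESULT ==
[0, 1, 8, 14, 7, 16, 2, 10, 19]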